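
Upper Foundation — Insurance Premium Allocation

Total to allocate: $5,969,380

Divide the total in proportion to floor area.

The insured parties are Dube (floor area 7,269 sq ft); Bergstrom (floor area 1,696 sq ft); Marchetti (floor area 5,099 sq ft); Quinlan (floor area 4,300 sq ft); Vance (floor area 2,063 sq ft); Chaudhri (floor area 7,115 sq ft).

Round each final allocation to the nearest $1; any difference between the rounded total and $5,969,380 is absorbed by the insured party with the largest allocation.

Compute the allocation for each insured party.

Dube: $1,575,463; Bergstrom: $367,587; Marchetti: $1,105,144; Quinlan: $931,971; Vance: $447,129; Chaudhri: $1,542,086

Floor area total: 27,542.
Proportional shares: Dube 7,269/27,542 × $5,969,380 = 1,575,463.77; Bergstrom 1,696/27,542 × $5,969,380 = 367,586.54; Marchetti 5,099/27,542 × $5,969,380 = 1,105,143.73; Quinlan 4,300/27,542 × $5,969,380 = 931,970.59; Vance 2,063/27,542 × $5,969,380 = 447,129.15; Chaudhri 7,115/27,542 × $5,969,380 = 1,542,086.22.
After rounding ($1): Dube $1,575,464; Bergstrom $367,587; Marchetti $1,105,144; Quinlan $931,971; Vance $447,129; Chaudhri $1,542,086. Sum = $5,969,381.
Difference $5,969,380 − $5,969,381 = −$1 applied to largest allocation (Dube): Dube becomes $1,575,463.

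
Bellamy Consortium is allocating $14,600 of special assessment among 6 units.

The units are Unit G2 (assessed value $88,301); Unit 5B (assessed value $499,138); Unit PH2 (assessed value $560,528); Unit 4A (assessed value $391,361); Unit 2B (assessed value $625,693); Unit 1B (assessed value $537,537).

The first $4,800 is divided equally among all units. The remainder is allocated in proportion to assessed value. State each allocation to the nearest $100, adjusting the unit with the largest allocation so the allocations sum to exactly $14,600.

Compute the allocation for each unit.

Unit G2: $1,100 · Unit 5B: $2,600 · Unit PH2: $2,800 · Unit 4A: $2,200 · Unit 2B: $3,200 · Unit 1B: $2,700

First tranche $4,800 split equally: $800 each.
Remainder $9,800 by assessed value (total 2,702,558): Unit G2 320.20 → $300; Unit 5B 1,809.97 → $1,800; Unit PH2 2,032.58 → $2,000; Unit 4A 1,419.15 → $1,400; Unit 2B 2,268.88 → $2,300; Unit 1B 1,949.21 → $1,900.
Rounding difference +$100 on remainder applied to Unit 2B.
Totals: Unit G2 $800 + $300 = $1,100; Unit 5B $800 + $1,800 = $2,600; Unit PH2 $800 + $2,000 = $2,800; Unit 4A $800 + $1,400 = $2,200; Unit 2B $800 + $2,400 = $3,200; Unit 1B $800 + $1,900 = $2,700.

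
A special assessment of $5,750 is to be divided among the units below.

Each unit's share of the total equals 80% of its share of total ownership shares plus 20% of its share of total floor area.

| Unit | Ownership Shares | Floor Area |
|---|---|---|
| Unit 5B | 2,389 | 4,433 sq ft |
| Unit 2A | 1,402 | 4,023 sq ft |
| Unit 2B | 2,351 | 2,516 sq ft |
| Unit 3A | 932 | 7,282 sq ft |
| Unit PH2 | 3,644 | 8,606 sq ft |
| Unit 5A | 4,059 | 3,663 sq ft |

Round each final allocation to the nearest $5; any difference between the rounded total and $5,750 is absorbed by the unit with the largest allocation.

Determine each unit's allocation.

Ownership shares total 14,777; floor area total 30,523.
Composite weights (80% ownership shares + 20% floor area): Unit 5B 0.1584; Unit 2A 0.1023; Unit 2B 0.1438; Unit 3A 0.0982; Unit PH2 0.2537; Unit 5A 0.2437.
Raw shares: Unit 5B 910.70; Unit 2A 588.01; Unit 2B 826.65; Unit 3A 564.49; Unit PH2 1,458.60; Unit 5A 1,401.55.
Rounded to nearest $5: Unit 5B $910; Unit 2A $590; Unit 2B $825; Unit 3A $565; Unit PH2 $1,460; Unit 5A $1,400. Sum = $5,750.
Rounded total matches; no reconciliation needed.

Unit 5B: $910; Unit 2A: $590; Unit 2B: $825; Unit 3A: $565; Unit PH2: $1,460; Unit 5A: $1,400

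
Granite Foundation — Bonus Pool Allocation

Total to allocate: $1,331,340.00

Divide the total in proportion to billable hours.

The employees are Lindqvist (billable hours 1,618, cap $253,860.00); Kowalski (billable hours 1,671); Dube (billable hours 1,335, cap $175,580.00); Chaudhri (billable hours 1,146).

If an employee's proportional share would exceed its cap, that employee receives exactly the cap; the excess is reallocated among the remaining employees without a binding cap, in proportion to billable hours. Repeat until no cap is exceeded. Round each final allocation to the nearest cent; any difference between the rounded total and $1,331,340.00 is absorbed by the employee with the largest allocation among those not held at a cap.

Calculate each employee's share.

Lindqvist: $253,860.00 | Kowalski: $534,992.86 | Dube: $175,580.00 | Chaudhri: $366,907.14

Billable hours total: 5,770.
Pro-rata shares before constraints: Lindqvist 373,328.9636; Kowalski 385,557.9099; Dube 308,031.0052; Chaudhri 264,422.1213.
Cap binds for Lindqvist ($253,860.00), Dube ($175,580.00); remaining pool $901,900.00 reallocated over remaining billable hours 2,817.
Remaining shares: Kowalski 534,992.8647 → $534,992.86; Chaudhri 366,907.1353 → $366,907.14.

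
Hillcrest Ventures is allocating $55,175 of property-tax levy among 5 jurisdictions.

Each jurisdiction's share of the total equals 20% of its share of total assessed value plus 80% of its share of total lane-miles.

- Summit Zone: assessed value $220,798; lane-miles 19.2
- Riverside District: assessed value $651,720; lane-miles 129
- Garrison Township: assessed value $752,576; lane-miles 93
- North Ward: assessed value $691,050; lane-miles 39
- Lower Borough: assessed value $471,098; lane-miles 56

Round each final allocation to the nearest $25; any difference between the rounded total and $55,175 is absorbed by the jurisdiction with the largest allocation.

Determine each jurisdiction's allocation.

Assessed value total 2,787,242; lane-miles total 336.2.
Blended shares (20% assessed value + 80% lane-miles): Summit Zone 0.0615; Riverside District 0.3537; Garrison Township 0.2753; North Ward 0.1424; Lower Borough 0.1671.
Raw shares: Summit Zone 3,394.95; Riverside District 19,516.76; Garrison Township 15,189.59; North Ward 7,856.29; Lower Borough 9,217.42.
After rounding ($25): Summit Zone $3,400; Riverside District $19,525; Garrison Township $15,200; North Ward $7,850; Lower Borough $9,225. Sum = $55,200.
Difference $55,175 − $55,200 = −$25 applied to largest allocation (Riverside District): Riverside District becomes $19,500.

Summit Zone: $3,400; Riverside District: $19,500; Garrison Township: $15,200; North Ward: $7,850; Lower Borough: $9,225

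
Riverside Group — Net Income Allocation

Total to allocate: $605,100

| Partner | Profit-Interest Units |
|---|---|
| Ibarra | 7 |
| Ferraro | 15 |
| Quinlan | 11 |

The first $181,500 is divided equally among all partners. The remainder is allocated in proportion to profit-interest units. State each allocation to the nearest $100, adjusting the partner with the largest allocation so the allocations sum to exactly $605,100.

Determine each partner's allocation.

$181,500 shared equally gives $60,500 per partner.
Remainder $423,600 by profit-interest units (total 33): Ibarra 89,854.55 → $89,900; Ferraro 192,545.45 → $192,500; Quinlan 141,200.00 → $141,200.
Totals: Ibarra $60,500 + $89,900 = $150,400; Ferraro $60,500 + $192,500 = $253,000; Quinlan $60,500 + $141,200 = $201,700.

Ibarra: $150,400 | Ferraro: $253,000 | Quinlan: $201,700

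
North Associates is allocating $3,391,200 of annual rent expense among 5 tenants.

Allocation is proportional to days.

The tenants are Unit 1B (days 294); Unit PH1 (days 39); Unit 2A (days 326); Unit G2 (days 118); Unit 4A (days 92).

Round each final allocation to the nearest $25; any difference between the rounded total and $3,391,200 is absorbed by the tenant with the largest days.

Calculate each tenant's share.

Combined days = 294 + 39 + 326 + 118 + 92 = 869.
Pro-rata amounts: Unit 1B 1,147,310.47; Unit PH1 152,194.25; Unit 2A 1,272,187.80; Unit G2 460,485.16; Unit 4A 359,022.32.
Rounded to nearest $25: Unit 1B $1,147,300; Unit PH1 $152,200; Unit 2A $1,272,200; Unit G2 $460,475; Unit 4A $359,025. Sum = $3,391,200.
Rounded total matches; no reconciliation needed.

Unit 1B: $1,147,300; Unit PH1: $152,200; Unit 2A: $1,272,200; Unit G2: $460,475; Unit 4A: $359,025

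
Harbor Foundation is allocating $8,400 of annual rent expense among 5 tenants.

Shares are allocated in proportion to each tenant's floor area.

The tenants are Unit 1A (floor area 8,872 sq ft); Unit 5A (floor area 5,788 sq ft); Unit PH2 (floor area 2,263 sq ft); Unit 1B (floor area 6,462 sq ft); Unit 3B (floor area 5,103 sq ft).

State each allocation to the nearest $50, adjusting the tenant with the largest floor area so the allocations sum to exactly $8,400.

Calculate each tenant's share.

Unit 1A: $2,650; Unit 5A: $1,700; Unit PH2: $650; Unit 1B: $1,900; Unit 3B: $1,500

Total floor area = 28,488.
Proportional shares: Unit 1A 8,872/28,488 × $8,400 = 2,616.01; Unit 5A 5,788/28,488 × $8,400 = 1,706.66; Unit PH2 2,263/28,488 × $8,400 = 667.27; Unit 1B 6,462/28,488 × $8,400 = 1,905.39; Unit 3B 5,103/28,488 × $8,400 = 1,504.68.
After rounding ($50): Unit 1A $2,600; Unit 5A $1,700; Unit PH2 $650; Unit 1B $1,900; Unit 3B $1,500. Sum = $8,350.
Difference $8,400 − $8,350 = +$50 applied to largest floor area (Unit 1A): Unit 1A becomes $2,650.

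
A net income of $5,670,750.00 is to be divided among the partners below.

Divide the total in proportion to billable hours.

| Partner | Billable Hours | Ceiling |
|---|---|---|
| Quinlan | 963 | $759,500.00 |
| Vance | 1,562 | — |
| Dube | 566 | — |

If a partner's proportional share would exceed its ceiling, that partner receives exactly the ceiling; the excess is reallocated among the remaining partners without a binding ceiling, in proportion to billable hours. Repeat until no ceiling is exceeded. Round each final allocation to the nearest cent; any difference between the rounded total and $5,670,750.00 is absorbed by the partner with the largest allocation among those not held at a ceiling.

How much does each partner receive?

Quinlan: $759,500.00 | Vance: $3,604,968.28 | Dube: $1,306,281.72

Total billable hours = 3,091.
Unconstrained shares: Quinlan 1,766,720.2362; Vance 2,865,645.9075; Dube 1,038,383.8564.
Held at cap: Quinlan ($759,500.00); remaining pool $4,911,250.00 reallocated over remaining billable hours 2,128.
Redistributed shares: Vance 3,604,968.2801 → $3,604,968.28; Dube 1,306,281.7199 → $1,306,281.72.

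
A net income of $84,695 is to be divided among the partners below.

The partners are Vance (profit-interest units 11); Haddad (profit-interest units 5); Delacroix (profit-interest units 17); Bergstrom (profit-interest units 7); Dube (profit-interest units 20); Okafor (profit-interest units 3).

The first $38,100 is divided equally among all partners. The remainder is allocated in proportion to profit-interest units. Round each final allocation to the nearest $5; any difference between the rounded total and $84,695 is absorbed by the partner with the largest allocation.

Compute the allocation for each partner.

Vance: $14,485 · Haddad: $10,050 · Delacroix: $18,925 · Bergstrom: $11,525 · Dube: $21,140 · Okafor: $8,570

First tranche $38,100 split equally: $6,350 each.
Remainder $46,595 by profit-interest units (total 63): Vance 8,135.63 → $8,135; Haddad 3,698.02 → $3,700; Delacroix 12,573.25 → $12,575; Bergstrom 5,177.22 → $5,175; Dube 14,792.06 → $14,790; Okafor 2,218.81 → $2,220.
Totals: Vance $6,350 + $8,135 = $14,485; Haddad $6,350 + $3,700 = $10,050; Delacroix $6,350 + $12,575 = $18,925; Bergstrom $6,350 + $5,175 = $11,525; Dube $6,350 + $14,790 = $21,140; Okafor $6,350 + $2,220 = $8,570.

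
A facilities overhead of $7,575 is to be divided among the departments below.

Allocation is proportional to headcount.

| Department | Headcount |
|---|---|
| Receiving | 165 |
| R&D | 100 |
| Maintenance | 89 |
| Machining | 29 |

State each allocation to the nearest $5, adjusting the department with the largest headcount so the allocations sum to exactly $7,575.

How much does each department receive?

Total headcount = 383.
Pro-rata amounts: Receiving 165/383 × $7,575 = 3,263.38; R&D 100/383 × $7,575 = 1,977.81; Maintenance 89/383 × $7,575 = 1,760.25; Machining 29/383 × $7,575 = 573.56.
Rounded to nearest $5: Receiving $3,265; R&D $1,980; Maintenance $1,760; Machining $575. Sum = $7,580.
Difference $7,575 − $7,580 = −$5 applied to largest headcount (Receiving): Receiving becomes $3,260.

Receiving: $3,260 | R&D: $1,980 | Maintenance: $1,760 | Machining: $575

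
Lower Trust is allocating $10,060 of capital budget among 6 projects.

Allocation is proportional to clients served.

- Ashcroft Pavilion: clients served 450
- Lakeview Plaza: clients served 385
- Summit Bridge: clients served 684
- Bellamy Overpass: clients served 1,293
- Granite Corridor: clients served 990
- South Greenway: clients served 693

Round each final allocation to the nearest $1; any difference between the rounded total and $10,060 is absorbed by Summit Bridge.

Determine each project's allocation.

Ashcroft Pavilion: $1,007 · Lakeview Plaza: $862 · Summit Bridge: $1,530 · Bellamy Overpass: $2,894 · Granite Corridor: $2,216 · South Greenway: $1,551

Total clients served = 4,495.
Unrounded shares: Ashcroft Pavilion 450/4,495 × $10,060 = 1,007.12; Lakeview Plaza 385/4,495 × $10,060 = 861.65; Summit Bridge 684/4,495 × $10,060 = 1,530.82; Bellamy Overpass 1,293/4,495 × $10,060 = 2,893.79; Granite Corridor 990/4,495 × $10,060 = 2,215.66; South Greenway 693/4,495 × $10,060 = 1,550.96.
Rounded to nearest $1: Ashcroft Pavilion $1,007; Lakeview Plaza $862; Summit Bridge $1,531; Bellamy Overpass $2,894; Granite Corridor $2,216; South Greenway $1,551. Sum = $10,061.
Difference $10,060 − $10,061 = −$1 applied to Summit Bridge: Summit Bridge becomes $1,530.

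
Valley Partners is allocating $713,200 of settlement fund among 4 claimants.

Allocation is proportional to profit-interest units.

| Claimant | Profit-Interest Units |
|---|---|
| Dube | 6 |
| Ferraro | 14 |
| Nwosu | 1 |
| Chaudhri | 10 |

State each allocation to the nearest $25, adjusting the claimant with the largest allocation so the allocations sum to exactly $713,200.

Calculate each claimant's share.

Combined profit-interest units = 31.
Unrounded shares: Dube 6/31 × $713,200 = 138,038.71; Ferraro 14/31 × $713,200 = 322,090.32; Nwosu 1/31 × $713,200 = 23,006.45; Chaudhri 10/31 × $713,200 = 230,064.52.
At nearest $25: Dube $138,050; Ferraro $322,100; Nwosu $23,000; Chaudhri $230,075. Sum = $713,225.
Difference $713,200 − $713,225 = −$25 applied to largest allocation (Ferraro): Ferraro becomes $322,075.

Dube: $138,050 · Ferraro: $322,075 · Nwosu: $23,000 · Chaudhri: $230,075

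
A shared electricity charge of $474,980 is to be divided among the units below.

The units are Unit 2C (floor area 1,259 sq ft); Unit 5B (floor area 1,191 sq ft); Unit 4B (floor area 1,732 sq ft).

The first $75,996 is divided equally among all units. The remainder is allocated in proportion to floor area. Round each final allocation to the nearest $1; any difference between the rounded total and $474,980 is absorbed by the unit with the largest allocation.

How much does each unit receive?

Unit 2C: $145,447 · Unit 5B: $138,959 · Unit 4B: $190,574

$75,996 shared equally gives $25,332 per unit.
Remainder $398,984 by floor area (total 4,182): Unit 2C 120,114.98 → $120,115; Unit 5B 113,627.44 → $113,627; Unit 4B 165,241.58 → $165,242.
Totals: Unit 2C $25,332 + $120,115 = $145,447; Unit 5B $25,332 + $113,627 = $138,959; Unit 4B $25,332 + $165,242 = $190,574.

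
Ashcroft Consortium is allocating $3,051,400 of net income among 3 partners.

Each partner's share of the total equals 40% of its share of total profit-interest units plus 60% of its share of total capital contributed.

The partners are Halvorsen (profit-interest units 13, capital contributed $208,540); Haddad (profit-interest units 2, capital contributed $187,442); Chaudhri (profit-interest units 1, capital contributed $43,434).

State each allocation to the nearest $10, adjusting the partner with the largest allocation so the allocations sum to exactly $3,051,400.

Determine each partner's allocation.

Totals — profit-interest units 16, capital contributed 439,416.
Composite weights (40% profit-interest units + 60% capital contributed): Halvorsen 0.6098; Haddad 0.3059; Chaudhri 0.0843.
Unrounded shares: Halvorsen 1,860,593.19; Haddad 933,552.74; Chaudhri 257,254.07.
After rounding ($10): Halvorsen $1,860,590; Haddad $933,550; Chaudhri $257,250. Sum = $3,051,390.
Difference $3,051,400 − $3,051,390 = +$10 applied to largest allocation (Halvorsen): Halvorsen becomes $1,860,600.

Halvorsen: $1,860,600 · Haddad: $933,550 · Chaudhri: $257,250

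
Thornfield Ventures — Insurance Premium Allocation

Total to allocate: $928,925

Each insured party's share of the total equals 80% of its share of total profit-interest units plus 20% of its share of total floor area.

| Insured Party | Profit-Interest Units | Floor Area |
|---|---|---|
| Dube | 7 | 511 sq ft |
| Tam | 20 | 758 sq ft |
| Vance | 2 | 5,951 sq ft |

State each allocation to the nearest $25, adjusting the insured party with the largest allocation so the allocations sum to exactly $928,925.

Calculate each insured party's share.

Dube: $192,525 | Tam: $532,025 | Vance: $204,375

Totals — profit-interest units 29, floor area 7,220.
Composite weights (80% profit-interest units + 20% floor area): Dube 0.2073; Tam 0.5727; Vance 0.2200.
Proportional shares: Dube 192,527.67; Tam 532,015.20; Vance 204,382.13.
After rounding ($25): Dube $192,525; Tam $532,025; Vance $204,375. Sum = $928,925.
Rounded total matches; no reconciliation needed.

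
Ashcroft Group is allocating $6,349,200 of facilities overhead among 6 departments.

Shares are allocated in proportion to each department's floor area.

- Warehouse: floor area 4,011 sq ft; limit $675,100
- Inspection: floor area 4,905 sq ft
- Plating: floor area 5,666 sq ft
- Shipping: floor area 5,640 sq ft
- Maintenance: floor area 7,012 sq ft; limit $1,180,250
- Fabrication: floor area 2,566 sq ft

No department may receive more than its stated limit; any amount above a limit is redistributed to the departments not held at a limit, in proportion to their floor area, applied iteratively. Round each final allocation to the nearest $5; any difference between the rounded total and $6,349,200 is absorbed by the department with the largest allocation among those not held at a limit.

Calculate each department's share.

Floor area total: 29,800.
Proportional shares (ignoring caps): Warehouse 854,585.28; Inspection 1,045,061.28; Plating 1,207,200.24; Shipping 1,201,660.67; Maintenance 1,493,979.54; Fabrication 546,712.99.
Cap binds for Warehouse ($675,100), Maintenance ($1,180,250); remaining pool $4,493,850 reallocated over remaining floor area 18,777.
Shares after redistribution: Inspection 1,173,900.74 → $1,173,900; Plating 1,356,028.87 → $1,356,030; Shipping 1,349,806.36 → $1,349,805; Fabrication 614,114.03 → $614,115.

Warehouse: $675,100 · Inspection: $1,173,900 · Plating: $1,356,030 · Shipping: $1,349,805 · Maintenance: $1,180,250 · Fabrication: $614,115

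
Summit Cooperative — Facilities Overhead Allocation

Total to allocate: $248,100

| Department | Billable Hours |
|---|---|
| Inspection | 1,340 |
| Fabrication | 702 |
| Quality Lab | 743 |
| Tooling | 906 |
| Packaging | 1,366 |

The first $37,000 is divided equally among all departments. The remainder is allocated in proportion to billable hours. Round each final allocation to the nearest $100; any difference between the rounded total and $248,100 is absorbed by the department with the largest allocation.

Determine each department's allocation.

$37,000 shared equally gives $7,400 per department.
Remainder $211,100 by billable hours (total 5,057): Inspection 55,937.12 → $55,900; Fabrication 29,304.37 → $29,300; Quality Lab 31,015.88 → $31,000; Tooling 37,820.17 → $37,800; Packaging 57,022.46 → $57,000.
Rounding difference +$100 on remainder applied to Packaging.
Totals: Inspection $7,400 + $55,900 = $63,300; Fabrication $7,400 + $29,300 = $36,700; Quality Lab $7,400 + $31,000 = $38,400; Tooling $7,400 + $37,800 = $45,200; Packaging $7,400 + $57,100 = $64,500.

Inspection: $63,300; Fabrication: $36,700; Quality Lab: $38,400; Tooling: $45,200; Packaging: $64,500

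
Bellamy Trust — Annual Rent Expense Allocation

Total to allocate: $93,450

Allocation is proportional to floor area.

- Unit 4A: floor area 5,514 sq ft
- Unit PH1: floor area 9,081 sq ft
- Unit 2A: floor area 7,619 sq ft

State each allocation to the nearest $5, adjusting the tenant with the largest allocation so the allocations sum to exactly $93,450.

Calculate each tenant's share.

Unit 4A: $23,195; Unit PH1: $38,205; Unit 2A: $32,050

Combined floor area = 22,214.
Proportional shares: Unit 4A 5,514/22,214 × $93,450 = 23,196.33; Unit PH1 9,081/22,214 × $93,450 = 38,202.01; Unit 2A 7,619/22,214 × $93,450 = 32,051.66.
At nearest $5: Unit 4A $23,195; Unit PH1 $38,200; Unit 2A $32,050. Sum = $93,445.
Difference $93,450 − $93,445 = +$5 applied to largest allocation (Unit PH1): Unit PH1 becomes $38,205.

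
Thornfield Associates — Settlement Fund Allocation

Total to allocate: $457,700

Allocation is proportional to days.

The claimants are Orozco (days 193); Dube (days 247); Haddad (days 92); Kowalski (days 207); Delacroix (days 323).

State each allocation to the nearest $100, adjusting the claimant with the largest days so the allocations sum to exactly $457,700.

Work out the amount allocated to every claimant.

Days total: 1,062.
Unrounded shares: Orozco 193/1,062 × $457,700 = 83,179.00; Dube 247/1,062 × $457,700 = 106,451.88; Haddad 92/1,062 × $457,700 = 39,650.09; Kowalski 207/1,062 × $457,700 = 89,212.71; Delacroix 323/1,062 × $457,700 = 139,206.31.
After rounding ($100): Orozco $83,200; Dube $106,500; Haddad $39,700; Kowalski $89,200; Delacroix $139,200. Sum = $457,800.
Difference $457,700 − $457,800 = −$100 applied to largest days (Delacroix): Delacroix becomes $139,100.

Orozco: $83,200 · Dube: $106,500 · Haddad: $39,700 · Kowalski: $89,200 · Delacroix: $139,100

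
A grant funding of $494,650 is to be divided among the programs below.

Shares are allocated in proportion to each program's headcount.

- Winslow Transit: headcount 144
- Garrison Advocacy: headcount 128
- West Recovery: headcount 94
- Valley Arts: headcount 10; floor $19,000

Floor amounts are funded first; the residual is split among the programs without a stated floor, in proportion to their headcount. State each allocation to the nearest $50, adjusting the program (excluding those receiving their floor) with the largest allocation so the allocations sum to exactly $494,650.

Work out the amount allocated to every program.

Minimums first: Valley Arts $19,000. Remaining pool $475,650.
Remaining pool split over remaining headcount 366: Winslow Transit 187,140.98 → $187,150; Garrison Advocacy 166,347.54 → $166,350; West Recovery 122,161.48 → $122,150.

Winslow Transit: $187,150 · Garrison Advocacy: $166,350 · West Recovery: $122,150 · Valley Arts: $19,000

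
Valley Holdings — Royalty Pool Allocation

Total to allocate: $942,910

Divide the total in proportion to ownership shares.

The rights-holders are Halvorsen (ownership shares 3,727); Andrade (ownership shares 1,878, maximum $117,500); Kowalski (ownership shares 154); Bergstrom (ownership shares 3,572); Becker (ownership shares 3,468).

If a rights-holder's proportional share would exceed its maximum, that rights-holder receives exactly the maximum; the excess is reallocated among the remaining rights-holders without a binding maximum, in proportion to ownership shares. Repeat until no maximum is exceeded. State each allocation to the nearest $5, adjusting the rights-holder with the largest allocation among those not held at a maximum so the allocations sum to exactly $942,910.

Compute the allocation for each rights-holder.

Halvorsen: $281,690 · Andrade: $117,500 · Kowalski: $11,640 · Bergstrom: $269,970 · Becker: $262,110

Sum of ownership shares: 12,799.
Pro-rata shares before constraints: Halvorsen 274,570.32; Andrade 138,353.39; Kowalski 11,345.27; Bergstrom 263,151.38; Becker 255,489.64.
Cap binds for Andrade ($117,500); balance $825,410 reallocated over remaining ownership shares 10,921.
Shares after redistribution: Halvorsen 281,686.94 → $281,685; Kowalski 11,639.33 → $11,640; Bergstrom 269,972.03 → $269,970; Becker 262,111.70 → $262,110.
Rounding difference +$5 applied to Halvorsen → $281,690.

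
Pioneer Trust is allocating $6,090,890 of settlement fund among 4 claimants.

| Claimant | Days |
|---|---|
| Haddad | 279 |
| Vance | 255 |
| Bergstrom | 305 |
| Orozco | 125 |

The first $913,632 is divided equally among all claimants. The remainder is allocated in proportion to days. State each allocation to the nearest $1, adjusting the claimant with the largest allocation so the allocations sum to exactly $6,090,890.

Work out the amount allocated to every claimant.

Haddad: $1,726,805 · Vance: $1,597,911 · Bergstrom: $1,866,441 · Orozco: $899,733

$913,632 shared equally gives $228,408 per claimant.
Remainder $5,177,258 by days (total 964): Haddad 1,498,397.28 → $1,498,397; Vance 1,369,502.89 → $1,369,503; Bergstrom 1,638,032.87 → $1,638,033; Orozco 671,324.95 → $671,325.
Totals: Haddad $228,408 + $1,498,397 = $1,726,805; Vance $228,408 + $1,369,503 = $1,597,911; Bergstrom $228,408 + $1,638,033 = $1,866,441; Orozco $228,408 + $671,325 = $899,733.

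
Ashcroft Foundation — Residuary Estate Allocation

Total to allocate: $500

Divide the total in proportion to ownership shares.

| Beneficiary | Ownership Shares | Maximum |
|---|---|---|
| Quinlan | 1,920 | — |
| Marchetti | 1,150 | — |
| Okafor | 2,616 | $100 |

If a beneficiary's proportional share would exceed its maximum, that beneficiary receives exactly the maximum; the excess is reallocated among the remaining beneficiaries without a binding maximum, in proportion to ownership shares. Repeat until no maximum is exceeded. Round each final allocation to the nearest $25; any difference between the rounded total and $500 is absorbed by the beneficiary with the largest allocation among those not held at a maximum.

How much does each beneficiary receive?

Quinlan: $250 · Marchetti: $150 · Okafor: $100

Ownership shares total: 5,686.
Proportional shares (ignoring caps): Quinlan 168.84; Marchetti 101.13; Okafor 230.04.
Capped: Okafor ($100); balance $400 reallocated over remaining ownership shares 3,070.
Redistributed shares: Quinlan 250.16 → $250; Marchetti 149.84 → $150.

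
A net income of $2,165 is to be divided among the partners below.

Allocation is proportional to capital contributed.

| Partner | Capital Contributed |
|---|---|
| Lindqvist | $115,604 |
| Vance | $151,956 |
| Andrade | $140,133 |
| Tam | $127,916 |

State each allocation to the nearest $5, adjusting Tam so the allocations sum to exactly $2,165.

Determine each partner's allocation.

Lindqvist: $465; Vance: $615; Andrade: $565; Tam: $520

Total capital contributed = 535,609.
Pro-rata amounts: Lindqvist 115,604/535,609 × $2,165 = 467.29; Vance 151,956/535,609 × $2,165 = 614.23; Andrade 140,133/535,609 × $2,165 = 566.44; Tam 127,916/535,609 × $2,165 = 517.05.
Rounded to nearest $5: Lindqvist $465; Vance $615; Andrade $565; Tam $515. Sum = $2,160.
Difference $2,165 − $2,160 = +$5 applied to Tam: Tam becomes $520.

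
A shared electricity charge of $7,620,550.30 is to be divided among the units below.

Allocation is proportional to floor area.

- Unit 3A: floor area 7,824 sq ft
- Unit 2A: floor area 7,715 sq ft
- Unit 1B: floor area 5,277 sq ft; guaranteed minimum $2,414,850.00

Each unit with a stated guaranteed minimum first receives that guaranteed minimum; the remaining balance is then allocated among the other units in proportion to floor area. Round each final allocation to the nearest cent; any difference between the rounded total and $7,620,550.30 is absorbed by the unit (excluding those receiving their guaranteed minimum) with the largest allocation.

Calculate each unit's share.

Guaranteed amounts: Unit 1B $2,414,850.00. Balance $5,205,700.30.
Balance split over remaining floor area 15,539: Unit 3A 2,621,108.1245 → $2,621,108.12; Unit 2A 2,584,592.1755 → $2,584,592.18.

Unit 3A: $2,621,108.12 | Unit 2A: $2,584,592.18 | Unit 1B: $2,414,850.00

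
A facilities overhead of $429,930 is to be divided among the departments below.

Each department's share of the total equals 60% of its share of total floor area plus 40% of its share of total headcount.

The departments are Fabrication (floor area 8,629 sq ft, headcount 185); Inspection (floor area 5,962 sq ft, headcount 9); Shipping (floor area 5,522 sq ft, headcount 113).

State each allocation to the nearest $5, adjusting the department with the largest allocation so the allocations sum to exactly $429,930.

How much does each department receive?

Totals — floor area 20,113, headcount 307.
Combined weights (60% floor area + 40% headcount): Fabrication 0.4985; Inspection 0.1896; Shipping 0.3120.
Proportional shares: Fabrication 214,302.03; Inspection 81,506.78; Shipping 134,121.20.
Rounded to nearest $5: Fabrication $214,300; Inspection $81,505; Shipping $134,120. Sum = $429,925.
Difference $429,930 − $429,925 = +$5 applied to largest allocation (Fabrication): Fabrication becomes $214,305.

Fabrication: $214,305; Inspection: $81,505; Shipping: $134,120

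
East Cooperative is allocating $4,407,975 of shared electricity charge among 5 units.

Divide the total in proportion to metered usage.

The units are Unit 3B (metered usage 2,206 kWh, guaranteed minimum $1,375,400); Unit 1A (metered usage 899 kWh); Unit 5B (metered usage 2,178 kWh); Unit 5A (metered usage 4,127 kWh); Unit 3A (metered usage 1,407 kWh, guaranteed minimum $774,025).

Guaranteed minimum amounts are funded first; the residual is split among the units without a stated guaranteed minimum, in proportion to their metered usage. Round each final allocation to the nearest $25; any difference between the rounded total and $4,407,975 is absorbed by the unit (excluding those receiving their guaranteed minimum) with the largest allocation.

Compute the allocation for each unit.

Guaranteed amounts: Unit 3B $1,375,400; Unit 3A $774,025. Balance $2,258,550.
Balance split over remaining metered usage 7,204: Unit 1A 281,848.48 → $281,850; Unit 5B 682,832.02 → $682,825; Unit 5A 1,293,869.50 → $1,293,875.

Unit 3B: $1,375,400 | Unit 1A: $281,850 | Unit 5B: $682,825 | Unit 5A: $1,293,875 | Unit 3A: $774,025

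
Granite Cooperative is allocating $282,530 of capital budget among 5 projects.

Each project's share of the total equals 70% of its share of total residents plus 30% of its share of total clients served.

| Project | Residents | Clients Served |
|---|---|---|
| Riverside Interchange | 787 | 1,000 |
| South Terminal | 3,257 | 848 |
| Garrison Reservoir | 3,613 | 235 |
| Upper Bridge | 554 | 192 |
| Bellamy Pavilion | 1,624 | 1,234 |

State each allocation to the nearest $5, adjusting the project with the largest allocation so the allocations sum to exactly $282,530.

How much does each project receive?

Totals — residents 9,835, clients served 3,509.
Composite weights (70% residents + 30% clients served): Riverside Interchange 0.1415; South Terminal 0.3043; Garrison Reservoir 0.2772; Upper Bridge 0.0558; Bellamy Pavilion 0.2211.
Pro-rata amounts: Riverside Interchange 39,980.45; South Terminal 85,977.90; Garrison Reservoir 78,329.81; Upper Bridge 15,778.04; Bellamy Pavilion 62,463.80.
Rounded to nearest $5: Riverside Interchange $39,980; South Terminal $85,980; Garrison Reservoir $78,330; Upper Bridge $15,780; Bellamy Pavilion $62,465. Sum = $282,535.
Difference $282,530 − $282,535 = −$5 applied to largest allocation (South Terminal): South Terminal becomes $85,975.

Riverside Interchange: $39,980 · South Terminal: $85,975 · Garrison Reservoir: $78,330 · Upper Bridge: $15,780 · Bellamy Pavilion: $62,465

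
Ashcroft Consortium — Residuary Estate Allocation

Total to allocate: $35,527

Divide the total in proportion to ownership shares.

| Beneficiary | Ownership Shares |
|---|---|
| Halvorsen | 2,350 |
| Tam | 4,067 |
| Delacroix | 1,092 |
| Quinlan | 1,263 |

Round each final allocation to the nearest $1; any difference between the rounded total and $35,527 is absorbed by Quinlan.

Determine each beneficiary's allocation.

Halvorsen: $9,518 · Tam: $16,472 · Delacroix: $4,423 · Quinlan: $5,114

Combined ownership shares = 8,772.
Proportional shares: Halvorsen 2,350/8,772 × $35,527 = 9,517.61; Tam 4,067/8,772 × $35,527 = 16,471.54; Delacroix 1,092/8,772 × $35,527 = 4,422.65; Quinlan 1,263/8,772 × $35,527 = 5,115.21.
After rounding ($1): Halvorsen $9,518; Tam $16,472; Delacroix $4,423; Quinlan $5,115. Sum = $35,528.
Difference $35,527 − $35,528 = −$1 applied to Quinlan: Quinlan becomes $5,114.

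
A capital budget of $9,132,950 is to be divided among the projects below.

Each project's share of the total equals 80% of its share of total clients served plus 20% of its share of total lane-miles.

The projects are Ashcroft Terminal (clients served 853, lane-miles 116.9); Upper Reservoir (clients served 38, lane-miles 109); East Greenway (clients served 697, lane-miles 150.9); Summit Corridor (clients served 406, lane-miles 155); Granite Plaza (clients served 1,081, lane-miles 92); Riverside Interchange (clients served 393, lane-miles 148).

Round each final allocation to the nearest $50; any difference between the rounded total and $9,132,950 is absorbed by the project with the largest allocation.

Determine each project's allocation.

Clients served total 3,468; lane-miles total 771.8.
Composite weights (80% clients served + 20% lane-miles): Ashcroft Terminal 0.2271; Upper Reservoir 0.0370; East Greenway 0.1999; Summit Corridor 0.1338; Granite Plaza 0.2732; Riverside Interchange 0.1290.
Proportional shares: Ashcroft Terminal 2,073,757.72; Upper Reservoir 338,024.35; East Greenway 1,825,564.45; Summit Corridor 1,222,190.84; Granite Plaza 2,495,176.75; Riverside Interchange 1,178,235.89.
At nearest $50: Ashcroft Terminal $2,073,750; Upper Reservoir $338,000; East Greenway $1,825,550; Summit Corridor $1,222,200; Granite Plaza $2,495,200; Riverside Interchange $1,178,250. Sum = $9,132,950.
No rounding difference to absorb.

Ashcroft Terminal: $2,073,750 | Upper Reservoir: $338,000 | East Greenway: $1,825,550 | Summit Corridor: $1,222,200 | Granite Plaza: $2,495,200 | Riverside Interchange: $1,178,250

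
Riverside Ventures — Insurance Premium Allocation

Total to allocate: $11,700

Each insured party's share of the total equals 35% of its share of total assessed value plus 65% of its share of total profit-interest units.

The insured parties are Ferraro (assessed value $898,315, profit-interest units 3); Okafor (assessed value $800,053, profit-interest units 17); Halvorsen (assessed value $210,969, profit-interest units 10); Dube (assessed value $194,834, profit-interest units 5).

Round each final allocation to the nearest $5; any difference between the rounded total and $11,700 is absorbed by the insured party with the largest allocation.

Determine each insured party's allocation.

Ferraro: $2,400 · Okafor: $5,250 · Halvorsen: $2,585 · Dube: $1,465

Totals — assessed value 2,104,171, profit-interest units 35.
Composite weights (35% assessed value + 65% profit-interest units): Ferraro 0.2051; Okafor 0.4488; Halvorsen 0.2208; Dube 0.1253.
Unrounded shares: Ferraro 2,400.10; Okafor 5,250.87; Halvorsen 2,583.43; Dube 1,465.60.
Rounded to nearest $5: Ferraro $2,400; Okafor $5,250; Halvorsen $2,585; Dube $1,465. Sum = $11,700.
Rounded total matches; no reconciliation needed.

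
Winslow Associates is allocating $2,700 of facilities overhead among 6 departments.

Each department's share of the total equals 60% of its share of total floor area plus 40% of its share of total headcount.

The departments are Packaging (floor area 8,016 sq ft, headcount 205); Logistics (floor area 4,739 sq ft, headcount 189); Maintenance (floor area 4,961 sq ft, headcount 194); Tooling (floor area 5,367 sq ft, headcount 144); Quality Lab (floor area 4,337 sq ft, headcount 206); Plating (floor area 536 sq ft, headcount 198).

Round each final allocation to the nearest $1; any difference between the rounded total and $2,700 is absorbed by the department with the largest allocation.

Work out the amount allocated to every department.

Packaging: $660 | Logistics: $454 | Maintenance: $472 | Tooling: $448 | Quality Lab: $447 | Plating: $219

Floor area total 27,956; headcount total 1,136.
Blended shares (60% floor area + 40% headcount): Packaging 0.2442; Logistics 0.1683; Maintenance 0.1748; Tooling 0.1659; Quality Lab 0.1656; Plating 0.0812.
Proportional shares: Packaging 659.41; Logistics 454.30; Maintenance 471.92; Tooling 447.91; Quality Lab 447.17; Plating 219.30.
At nearest $1: Packaging $659; Logistics $454; Maintenance $472; Tooling $448; Quality Lab $447; Plating $219. Sum = $2,699.
Difference $2,700 − $2,699 = +$1 applied to largest allocation (Packaging): Packaging becomes $660.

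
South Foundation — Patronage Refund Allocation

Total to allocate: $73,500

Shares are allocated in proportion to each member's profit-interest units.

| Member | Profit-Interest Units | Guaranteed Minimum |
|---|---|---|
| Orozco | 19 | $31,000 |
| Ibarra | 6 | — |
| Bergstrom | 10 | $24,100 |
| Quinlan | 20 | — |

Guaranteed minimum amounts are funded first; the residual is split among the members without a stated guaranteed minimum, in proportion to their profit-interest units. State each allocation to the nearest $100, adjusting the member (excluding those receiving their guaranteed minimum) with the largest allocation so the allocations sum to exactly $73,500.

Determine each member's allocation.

Guaranteed amounts: Orozco $31,000; Bergstrom $24,100. Residual $18,400.
Residual split over remaining profit-interest units 26: Ibarra 4,246.15 → $4,200; Quinlan 14,153.85 → $14,200.

Orozco: $31,000; Ibarra: $4,200; Bergstrom: $24,100; Quinlan: $14,200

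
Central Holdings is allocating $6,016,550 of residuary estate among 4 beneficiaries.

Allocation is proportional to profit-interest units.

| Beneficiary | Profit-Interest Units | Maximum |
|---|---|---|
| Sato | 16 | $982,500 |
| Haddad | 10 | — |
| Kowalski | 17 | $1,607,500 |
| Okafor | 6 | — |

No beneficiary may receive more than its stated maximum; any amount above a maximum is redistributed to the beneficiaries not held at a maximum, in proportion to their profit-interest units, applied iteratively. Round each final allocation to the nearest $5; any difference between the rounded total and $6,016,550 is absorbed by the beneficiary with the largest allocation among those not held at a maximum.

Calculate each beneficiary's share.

Sato: $982,500; Haddad: $2,141,595; Kowalski: $1,607,500; Okafor: $1,284,955

Profit-interest units total: 49.
Proportional shares (ignoring caps): Sato 1,964,587.76; Haddad 1,227,867.35; Kowalski 2,087,374.49; Okafor 736,720.41.
Held at cap: Sato ($982,500), Kowalski ($1,607,500); remaining pool $3,426,550 reallocated over remaining profit-interest units 16.
Redistributed shares: Haddad 2,141,593.75 → $2,141,595; Okafor 1,284,956.25 → $1,284,955.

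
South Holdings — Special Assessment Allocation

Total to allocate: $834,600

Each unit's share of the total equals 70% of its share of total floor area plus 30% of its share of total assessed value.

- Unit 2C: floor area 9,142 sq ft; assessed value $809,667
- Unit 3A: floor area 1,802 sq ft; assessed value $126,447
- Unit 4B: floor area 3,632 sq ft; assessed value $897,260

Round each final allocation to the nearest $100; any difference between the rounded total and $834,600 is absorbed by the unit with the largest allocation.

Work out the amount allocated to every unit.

Totals — floor area 14,576, assessed value 1,833,374.
Blended shares (70% floor area + 30% assessed value): Unit 2C 0.5715; Unit 3A 0.1072; Unit 4B 0.3212.
Pro-rata amounts: Unit 2C 476,994.60; Unit 3A 89,494.48; Unit 4B 268,110.92.
After rounding ($100): Unit 2C $477,000; Unit 3A $89,500; Unit 4B $268,100. Sum = $834,600.
No rounding difference to absorb.

Unit 2C: $477,000; Unit 3A: $89,500; Unit 4B: $268,100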